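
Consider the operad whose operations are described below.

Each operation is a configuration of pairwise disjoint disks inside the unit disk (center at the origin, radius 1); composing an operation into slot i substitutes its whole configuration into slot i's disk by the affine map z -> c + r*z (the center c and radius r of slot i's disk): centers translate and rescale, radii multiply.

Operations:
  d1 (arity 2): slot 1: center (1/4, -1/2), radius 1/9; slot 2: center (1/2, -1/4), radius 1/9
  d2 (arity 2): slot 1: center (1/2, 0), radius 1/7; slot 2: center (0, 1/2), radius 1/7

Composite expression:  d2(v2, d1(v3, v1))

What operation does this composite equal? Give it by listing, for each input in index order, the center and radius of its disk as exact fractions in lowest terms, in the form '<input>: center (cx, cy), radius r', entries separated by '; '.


Nesting under d2 composes maps z -> c + r*z down each v-path.
v2 passes through 1 substitution, ending at center (1/2, 0), radius 1/7
v3 passes through 2 substitutions, ending at center (1/28, 3/7), radius 1/63
v1 passes through 2 substitutions, ending at center (1/14, 13/28), radius 1/63

v1: center (1/14, 13/28), radius 1/63; v2: center (1/2, 0), radius 1/7; v3: center (1/28, 3/7), radius 1/63


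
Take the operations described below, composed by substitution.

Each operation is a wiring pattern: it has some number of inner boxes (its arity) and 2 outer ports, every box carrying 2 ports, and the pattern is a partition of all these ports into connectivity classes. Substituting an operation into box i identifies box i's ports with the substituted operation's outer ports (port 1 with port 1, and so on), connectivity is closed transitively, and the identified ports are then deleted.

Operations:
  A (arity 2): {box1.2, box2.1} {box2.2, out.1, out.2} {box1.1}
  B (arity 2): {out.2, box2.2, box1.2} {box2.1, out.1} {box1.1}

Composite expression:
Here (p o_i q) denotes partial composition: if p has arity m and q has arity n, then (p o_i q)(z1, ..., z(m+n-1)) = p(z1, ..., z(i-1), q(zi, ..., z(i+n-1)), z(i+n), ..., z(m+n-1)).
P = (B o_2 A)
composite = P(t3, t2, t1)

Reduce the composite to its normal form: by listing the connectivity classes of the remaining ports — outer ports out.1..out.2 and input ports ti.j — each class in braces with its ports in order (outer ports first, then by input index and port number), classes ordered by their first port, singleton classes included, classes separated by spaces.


{out.1, out.2, t1.2, t3.2} {t1.1, t2.2} {t2.1} {t3.1}

Treat the ports identified at B as solder joints: merge, then drop.
stage A: inputs (t2, t1), connectivity {out.1, out.2, t1.2} {t1.1, t2.2} {t2.1}, out.j its boundary
stage B: inputs (t3, t2, t1), connectivity {out.1, out.2, t1.2, t3.2} {t1.1, t2.2} {t2.1} {t3.1}, out.j its boundary


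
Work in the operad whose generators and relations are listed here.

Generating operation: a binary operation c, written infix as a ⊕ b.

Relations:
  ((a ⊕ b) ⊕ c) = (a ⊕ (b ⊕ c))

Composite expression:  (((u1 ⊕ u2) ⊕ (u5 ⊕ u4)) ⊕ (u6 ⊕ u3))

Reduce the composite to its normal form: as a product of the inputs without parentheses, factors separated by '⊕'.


Key point: c is associative — brackets drop, the u-order remains.
(u1 ⊕ u2) spells out as u1 ⊕ u2
(u5 ⊕ u4) spells out as u5 ⊕ u4
((u1 ⊕ u2) ⊕ (u5 ⊕ u4)) spells out as u1 ⊕ u2 ⊕ u5 ⊕ u4
(u6 ⊕ u3) spells out as u6 ⊕ u3
(((u1 ⊕ u2) ⊕ (u5 ⊕ u4)) ⊕ (u6 ⊕ u3)) spells out as u1 ⊕ u2 ⊕ u5 ⊕ u4 ⊕ u6 ⊕ u3

u1 ⊕ u2 ⊕ u5 ⊕ u4 ⊕ u6 ⊕ u3


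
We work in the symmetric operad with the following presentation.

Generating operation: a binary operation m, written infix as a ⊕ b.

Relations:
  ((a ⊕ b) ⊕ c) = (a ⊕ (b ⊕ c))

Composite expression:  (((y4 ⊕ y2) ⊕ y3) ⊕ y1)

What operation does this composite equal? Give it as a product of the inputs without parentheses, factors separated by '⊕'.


y4 ⊕ y2 ⊕ y3 ⊕ y1


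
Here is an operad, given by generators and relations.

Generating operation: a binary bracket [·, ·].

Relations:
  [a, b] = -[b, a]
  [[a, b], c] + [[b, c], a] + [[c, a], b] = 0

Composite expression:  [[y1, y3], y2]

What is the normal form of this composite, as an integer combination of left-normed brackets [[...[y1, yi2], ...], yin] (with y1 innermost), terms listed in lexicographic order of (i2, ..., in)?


[[y1, y3], y2]


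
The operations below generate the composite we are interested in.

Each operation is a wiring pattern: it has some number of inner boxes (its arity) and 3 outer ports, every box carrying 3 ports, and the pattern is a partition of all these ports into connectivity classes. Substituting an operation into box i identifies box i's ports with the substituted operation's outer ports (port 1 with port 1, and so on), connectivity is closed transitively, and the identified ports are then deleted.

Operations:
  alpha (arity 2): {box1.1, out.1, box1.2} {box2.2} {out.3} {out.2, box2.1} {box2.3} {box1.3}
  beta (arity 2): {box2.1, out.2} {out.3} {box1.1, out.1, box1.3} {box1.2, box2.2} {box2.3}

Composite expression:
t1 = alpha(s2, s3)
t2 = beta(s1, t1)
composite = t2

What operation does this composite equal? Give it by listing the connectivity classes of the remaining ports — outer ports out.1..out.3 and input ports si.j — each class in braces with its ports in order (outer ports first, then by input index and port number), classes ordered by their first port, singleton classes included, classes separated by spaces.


Reachability decides: close wires over beta-identified ports.
through alpha, on inputs (s2, s3): {out.1, s2.1, s2.2} {out.2, s3.1} {out.3} {s2.3} {s3.2} {s3.3} (out.j = stage outer ports)
through beta, on inputs (s1, s2, s3): {out.1, s1.1, s1.3} {out.2, s2.1, s2.2} {out.3} {s1.2, s3.1} {s2.3} {s3.2} {s3.3} (out.j = stage outer ports)

{out.1, s1.1, s1.3} {out.2, s2.1, s2.2} {out.3} {s1.2, s3.1} {s2.3} {s3.2} {s3.3}


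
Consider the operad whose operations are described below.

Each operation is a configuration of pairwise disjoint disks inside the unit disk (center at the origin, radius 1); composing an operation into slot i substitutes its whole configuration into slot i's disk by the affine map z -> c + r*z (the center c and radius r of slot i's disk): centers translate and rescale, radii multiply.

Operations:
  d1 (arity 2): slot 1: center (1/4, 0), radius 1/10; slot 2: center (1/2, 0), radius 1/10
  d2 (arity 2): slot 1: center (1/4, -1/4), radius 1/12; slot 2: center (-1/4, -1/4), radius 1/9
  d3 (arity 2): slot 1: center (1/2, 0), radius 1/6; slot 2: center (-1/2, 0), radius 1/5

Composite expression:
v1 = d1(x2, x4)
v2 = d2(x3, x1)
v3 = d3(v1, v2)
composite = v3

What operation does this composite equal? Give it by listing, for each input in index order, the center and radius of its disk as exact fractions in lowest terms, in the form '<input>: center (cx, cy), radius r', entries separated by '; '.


Affine substitution under d3: radii multiply and x-centers shift.
x2 passes through 2 substitutions, ending at center (13/24, 0), radius 1/60
x4 passes through 2 substitutions, ending at center (7/12, 0), radius 1/60
x3 passes through 2 substitutions, ending at center (-9/20, -1/20), radius 1/60
x1 passes through 2 substitutions, ending at center (-11/20, -1/20), radius 1/45

x1: center (-11/20, -1/20), radius 1/45; x2: center (13/24, 0), radius 1/60; x3: center (-9/20, -1/20), radius 1/60; x4: center (7/12, 0), radius 1/60


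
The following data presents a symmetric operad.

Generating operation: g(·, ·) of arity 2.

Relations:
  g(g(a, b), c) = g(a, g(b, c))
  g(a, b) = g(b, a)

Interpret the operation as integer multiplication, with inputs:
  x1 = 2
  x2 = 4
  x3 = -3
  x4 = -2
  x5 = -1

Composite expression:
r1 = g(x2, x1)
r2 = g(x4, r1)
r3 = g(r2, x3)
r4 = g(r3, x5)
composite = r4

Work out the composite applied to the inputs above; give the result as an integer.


-48

g(x2, x1) = 8
g(x4, g(x2, x1)) = -16
g(g(x4, g(x2, x1)), x3) = 48
g(g(g(x4, g(x2, x1)), x3), x5) = -48


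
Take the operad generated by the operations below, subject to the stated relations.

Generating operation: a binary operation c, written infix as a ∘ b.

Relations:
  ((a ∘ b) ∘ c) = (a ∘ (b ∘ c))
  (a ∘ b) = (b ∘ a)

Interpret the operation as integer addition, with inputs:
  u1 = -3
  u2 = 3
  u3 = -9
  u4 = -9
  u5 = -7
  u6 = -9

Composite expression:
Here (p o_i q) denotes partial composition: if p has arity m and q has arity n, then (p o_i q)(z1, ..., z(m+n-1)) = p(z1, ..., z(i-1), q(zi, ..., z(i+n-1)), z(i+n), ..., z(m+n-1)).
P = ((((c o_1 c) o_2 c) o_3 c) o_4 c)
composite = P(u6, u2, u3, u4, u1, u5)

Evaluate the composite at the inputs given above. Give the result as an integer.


-34

(u4 ∘ u1) = -12
(u3 ∘ (u4 ∘ u1)) = -21
(u2 ∘ (u3 ∘ (u4 ∘ u1))) = -18
(u6 ∘ (u2 ∘ (u3 ∘ (u4 ∘ u1)))) = -27
((u6 ∘ (u2 ∘ (u3 ∘ (u4 ∘ u1)))) ∘ u5) = -34


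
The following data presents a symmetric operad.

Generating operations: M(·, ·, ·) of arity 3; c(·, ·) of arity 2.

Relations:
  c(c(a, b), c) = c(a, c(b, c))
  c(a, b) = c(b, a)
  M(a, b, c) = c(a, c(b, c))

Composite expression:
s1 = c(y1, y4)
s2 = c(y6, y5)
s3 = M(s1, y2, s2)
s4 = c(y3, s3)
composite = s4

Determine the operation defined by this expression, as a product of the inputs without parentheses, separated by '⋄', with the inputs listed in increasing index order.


y1 ⋄ y2 ⋄ y3 ⋄ y4 ⋄ y5 ⋄ y6

Shape and order are irrelevant to c; the y-input set decides.
c(y1, y4) spells out as y1 ⋄ y4
c(y6, y5) spells out as y6 ⋄ y5
M(c(y1, y4), y2, c(y6, y5)) spells out as y1 ⋄ y4 ⋄ y2 ⋄ y6 ⋄ y5
c(y3, M(c(y1, y4), y2, c(y6, y5))) spells out as y3 ⋄ y1 ⋄ y4 ⋄ y2 ⋄ y6 ⋄ y5
the factors in increasing index order: y1 ⋄ y2 ⋄ y3 ⋄ y4 ⋄ y5 ⋄ y6


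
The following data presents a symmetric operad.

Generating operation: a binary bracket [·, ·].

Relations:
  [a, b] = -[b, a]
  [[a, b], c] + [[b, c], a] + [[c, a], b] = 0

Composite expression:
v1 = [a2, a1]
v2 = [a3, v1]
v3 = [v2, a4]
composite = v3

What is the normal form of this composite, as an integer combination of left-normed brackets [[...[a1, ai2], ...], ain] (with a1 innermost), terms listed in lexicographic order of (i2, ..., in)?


[[[a1, a2], a3], a4]

A multilinear Lie element is pinned by a1-initial words (a1 innermost).
Composite bracket: [[a3, [a2, a1]], a4]
Full expansion: 8 signed words from ab - ba (2^3 = 8).
Only words starting with a1 matter:
  word a1a2a3a4 has sign +1, contributing +[[[a1, a2], a3], a4]


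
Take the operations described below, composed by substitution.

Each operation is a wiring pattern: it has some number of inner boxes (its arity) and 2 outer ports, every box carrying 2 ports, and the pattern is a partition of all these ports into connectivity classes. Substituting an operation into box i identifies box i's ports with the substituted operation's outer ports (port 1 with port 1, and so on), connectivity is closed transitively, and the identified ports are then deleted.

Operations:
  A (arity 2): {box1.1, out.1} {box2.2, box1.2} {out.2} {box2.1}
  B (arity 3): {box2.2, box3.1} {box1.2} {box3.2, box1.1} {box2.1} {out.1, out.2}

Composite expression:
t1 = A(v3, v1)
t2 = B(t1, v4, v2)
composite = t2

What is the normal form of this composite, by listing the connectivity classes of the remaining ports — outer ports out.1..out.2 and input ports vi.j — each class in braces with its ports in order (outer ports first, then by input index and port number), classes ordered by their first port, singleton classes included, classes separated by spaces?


Connectivity passes through glued B-boundaries; trace each wire chain.
A over (v3, v1) gives {out.1, v3.1} {out.2} {v1.1} {v1.2, v3.2}, out.j being that stage's outer ports
B over (v3, v1, v4, v2) gives {out.1, out.2} {v1.1} {v1.2, v3.2} {v2.1, v4.2} {v2.2, v3.1} {v4.1}, out.j being that stage's outer ports

{out.1, out.2} {v1.1} {v1.2, v3.2} {v2.1, v4.2} {v2.2, v3.1} {v4.1}


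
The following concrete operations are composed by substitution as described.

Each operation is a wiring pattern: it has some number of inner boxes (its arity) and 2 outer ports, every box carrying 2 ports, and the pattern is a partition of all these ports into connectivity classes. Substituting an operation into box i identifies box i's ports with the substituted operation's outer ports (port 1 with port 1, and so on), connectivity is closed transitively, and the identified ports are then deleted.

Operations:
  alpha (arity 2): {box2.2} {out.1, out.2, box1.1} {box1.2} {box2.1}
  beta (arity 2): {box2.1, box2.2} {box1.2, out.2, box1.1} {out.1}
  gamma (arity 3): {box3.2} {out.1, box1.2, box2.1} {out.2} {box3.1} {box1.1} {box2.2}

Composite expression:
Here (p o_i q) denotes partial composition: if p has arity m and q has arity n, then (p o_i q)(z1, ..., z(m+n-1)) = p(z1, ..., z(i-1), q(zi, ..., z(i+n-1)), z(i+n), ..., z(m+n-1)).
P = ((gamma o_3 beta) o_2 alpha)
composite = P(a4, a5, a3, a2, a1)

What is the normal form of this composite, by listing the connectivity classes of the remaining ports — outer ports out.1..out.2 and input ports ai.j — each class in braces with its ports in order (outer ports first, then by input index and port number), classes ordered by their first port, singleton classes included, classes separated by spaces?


{out.1, a4.2, a5.1} {out.2} {a1.1, a1.2} {a2.1, a2.2} {a3.1} {a3.2} {a4.1} {a5.2}


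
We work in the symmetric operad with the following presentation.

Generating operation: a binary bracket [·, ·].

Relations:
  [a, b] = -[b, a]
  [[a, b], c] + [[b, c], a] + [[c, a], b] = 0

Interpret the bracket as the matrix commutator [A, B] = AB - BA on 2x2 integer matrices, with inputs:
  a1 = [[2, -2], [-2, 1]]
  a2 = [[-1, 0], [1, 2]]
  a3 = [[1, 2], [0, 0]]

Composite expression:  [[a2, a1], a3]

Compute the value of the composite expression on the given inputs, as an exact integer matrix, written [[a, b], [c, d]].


[[10, 2], [-5, -10]]


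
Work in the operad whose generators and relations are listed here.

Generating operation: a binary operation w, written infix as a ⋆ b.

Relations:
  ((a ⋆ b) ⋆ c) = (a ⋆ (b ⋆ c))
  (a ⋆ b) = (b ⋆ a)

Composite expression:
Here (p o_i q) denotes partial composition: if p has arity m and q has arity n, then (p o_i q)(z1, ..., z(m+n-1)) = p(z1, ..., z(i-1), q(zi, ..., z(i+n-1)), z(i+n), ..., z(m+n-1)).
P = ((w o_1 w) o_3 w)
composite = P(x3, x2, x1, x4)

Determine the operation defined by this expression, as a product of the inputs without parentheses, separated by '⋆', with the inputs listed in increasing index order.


x1 ⋆ x2 ⋆ x3 ⋆ x4

Key point: w commutes, so take the x-inputs in any fixed order.
(x3 ⋆ x2) reduces to x3 ⋆ x2
(x1 ⋆ x4) reduces to x1 ⋆ x4
((x3 ⋆ x2) ⋆ (x1 ⋆ x4)) reduces to x3 ⋆ x2 ⋆ x1 ⋆ x4
the factors in increasing index order: x1 ⋆ x2 ⋆ x3 ⋆ x4


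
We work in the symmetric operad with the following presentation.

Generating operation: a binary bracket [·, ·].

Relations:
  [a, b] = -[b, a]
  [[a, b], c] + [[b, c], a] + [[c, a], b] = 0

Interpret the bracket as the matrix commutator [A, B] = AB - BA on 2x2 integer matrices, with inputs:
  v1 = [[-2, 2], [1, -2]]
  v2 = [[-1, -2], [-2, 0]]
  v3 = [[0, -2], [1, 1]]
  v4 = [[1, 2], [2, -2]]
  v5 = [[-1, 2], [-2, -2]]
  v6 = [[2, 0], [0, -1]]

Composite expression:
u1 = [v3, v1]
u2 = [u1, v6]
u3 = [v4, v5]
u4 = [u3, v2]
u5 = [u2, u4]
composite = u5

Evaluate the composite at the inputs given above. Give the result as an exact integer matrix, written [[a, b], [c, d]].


[[-348, -96], [48, 348]]

[v3, v1] = [[-4, -2], [1, 4]]
[[v3, v1], v6] = [[0, 6], [3, 0]]
[v4, v5] = [[-8, 4], [8, 8]]
[[v4, v5], v2] = [[8, 36], [-40, -8]]
[[[v3, v1], v6], [[v4, v5], v2]] = [[-348, -96], [48, 348]]


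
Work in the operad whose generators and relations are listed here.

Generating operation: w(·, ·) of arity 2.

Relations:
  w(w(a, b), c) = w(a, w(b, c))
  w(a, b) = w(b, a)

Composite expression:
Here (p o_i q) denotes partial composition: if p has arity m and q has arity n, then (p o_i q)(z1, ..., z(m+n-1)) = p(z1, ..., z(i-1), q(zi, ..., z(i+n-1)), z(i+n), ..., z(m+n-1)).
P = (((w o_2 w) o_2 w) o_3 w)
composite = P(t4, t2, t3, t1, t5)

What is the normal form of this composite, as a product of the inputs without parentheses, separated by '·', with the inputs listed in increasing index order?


t1 · t2 · t3 · t4 · t5

Shape and order are irrelevant to w; the t-input set decides.
w(t3, t1) collapses to t3 · t1
w(t2, w(t3, t1)) collapses to t2 · t3 · t1
w(w(t2, w(t3, t1)), t5) collapses to t2 · t3 · t1 · t5
w(t4, w(w(t2, w(t3, t1)), t5)) collapses to t4 · t2 · t3 · t1 · t5
sorting the factors by input index: t1 · t2 · t3 · t4 · t5


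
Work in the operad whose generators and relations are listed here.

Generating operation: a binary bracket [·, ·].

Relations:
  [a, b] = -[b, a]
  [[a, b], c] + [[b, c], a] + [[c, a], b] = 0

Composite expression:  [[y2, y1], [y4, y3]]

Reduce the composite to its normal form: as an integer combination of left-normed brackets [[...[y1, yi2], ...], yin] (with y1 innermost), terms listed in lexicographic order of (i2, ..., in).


[[[y1, y2], y3], y4] - [[[y1, y2], y4], y3]


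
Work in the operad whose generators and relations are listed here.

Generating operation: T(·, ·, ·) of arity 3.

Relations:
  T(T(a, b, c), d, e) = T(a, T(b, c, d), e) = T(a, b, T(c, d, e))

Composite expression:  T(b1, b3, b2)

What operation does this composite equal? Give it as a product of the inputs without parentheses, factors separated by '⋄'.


Every regrouping of T is equal, so read the b-inputs in written order.
T(b1, b3, b2) reduces to b1 ⋄ b3 ⋄ b2

b1 ⋄ b3 ⋄ b2


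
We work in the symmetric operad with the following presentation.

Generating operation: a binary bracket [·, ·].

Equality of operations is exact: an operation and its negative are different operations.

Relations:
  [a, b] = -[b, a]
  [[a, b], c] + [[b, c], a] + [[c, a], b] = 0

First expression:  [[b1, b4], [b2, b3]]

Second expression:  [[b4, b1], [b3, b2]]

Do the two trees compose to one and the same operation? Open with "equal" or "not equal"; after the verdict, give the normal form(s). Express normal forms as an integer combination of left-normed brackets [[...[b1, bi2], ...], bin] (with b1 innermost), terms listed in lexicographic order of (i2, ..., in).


equal; both compose to [[[b1, b4], b2], b3] - [[[b1, b4], b3], b2]

Normal form of the first expression: [[[b1, b4], b2], b3] - [[[b1, b4], b3], b2]
Normal form of the second expression: [[[b1, b4], b2], b3] - [[[b1, b4], b3], b2]
Both agree, so they are equal.


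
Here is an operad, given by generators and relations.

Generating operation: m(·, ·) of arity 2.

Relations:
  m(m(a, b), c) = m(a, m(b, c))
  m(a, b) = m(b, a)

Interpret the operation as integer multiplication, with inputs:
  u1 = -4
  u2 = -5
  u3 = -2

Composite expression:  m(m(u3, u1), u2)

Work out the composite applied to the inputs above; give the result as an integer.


-40

m(u3, u1) = 8
m(m(u3, u1), u2) = -40


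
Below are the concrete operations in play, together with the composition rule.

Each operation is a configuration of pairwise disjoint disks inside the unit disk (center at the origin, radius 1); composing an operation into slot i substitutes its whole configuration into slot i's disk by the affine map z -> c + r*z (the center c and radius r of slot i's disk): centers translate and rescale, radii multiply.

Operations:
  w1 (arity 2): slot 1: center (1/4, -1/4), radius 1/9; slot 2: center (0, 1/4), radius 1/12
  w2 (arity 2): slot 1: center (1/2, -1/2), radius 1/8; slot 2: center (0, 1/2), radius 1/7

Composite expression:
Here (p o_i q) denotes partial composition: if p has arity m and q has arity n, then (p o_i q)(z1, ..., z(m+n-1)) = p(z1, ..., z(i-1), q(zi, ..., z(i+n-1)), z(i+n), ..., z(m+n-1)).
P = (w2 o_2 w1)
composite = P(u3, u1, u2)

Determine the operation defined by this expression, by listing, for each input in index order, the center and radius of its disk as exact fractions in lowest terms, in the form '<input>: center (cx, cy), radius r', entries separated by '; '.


u1: center (1/28, 13/28), radius 1/63; u2: center (0, 15/28), radius 1/84; u3: center (1/2, -1/2), radius 1/8

Nesting under w2 composes maps z -> c + r*z down each u-path.
tracing u3 down its 1-map path: center (1/2, -1/2), radius 1/8
tracing u1 down its 2-map path: center (1/28, 13/28), radius 1/63
tracing u2 down its 2-map path: center (0, 15/28), radius 1/84


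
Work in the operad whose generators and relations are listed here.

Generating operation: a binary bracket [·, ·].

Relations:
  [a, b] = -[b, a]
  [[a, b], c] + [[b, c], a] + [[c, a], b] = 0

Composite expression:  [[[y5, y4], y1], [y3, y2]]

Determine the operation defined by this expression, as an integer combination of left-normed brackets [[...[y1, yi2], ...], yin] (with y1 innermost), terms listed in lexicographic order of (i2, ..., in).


-[[[[y1, y4], y5], y2], y3] + [[[[y1, y4], y5], y3], y2] + [[[[y1, y5], y4], y2], y3] - [[[[y1, y5], y4], y3], y2]


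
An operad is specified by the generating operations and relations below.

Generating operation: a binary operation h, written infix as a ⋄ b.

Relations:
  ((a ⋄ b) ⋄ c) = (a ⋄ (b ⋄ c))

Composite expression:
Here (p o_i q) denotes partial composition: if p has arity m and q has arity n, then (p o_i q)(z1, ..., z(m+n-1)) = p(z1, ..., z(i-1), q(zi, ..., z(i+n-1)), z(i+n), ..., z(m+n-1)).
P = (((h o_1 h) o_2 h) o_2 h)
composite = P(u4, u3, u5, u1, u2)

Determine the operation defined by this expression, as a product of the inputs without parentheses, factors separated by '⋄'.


u4 ⋄ u3 ⋄ u5 ⋄ u1 ⋄ u2

Every regrouping of h is equal, so read the u-inputs in written order.
(u3 ⋄ u5) linearizes to u3 ⋄ u5
((u3 ⋄ u5) ⋄ u1) linearizes to u3 ⋄ u5 ⋄ u1
(u4 ⋄ ((u3 ⋄ u5) ⋄ u1)) linearizes to u4 ⋄ u3 ⋄ u5 ⋄ u1
((u4 ⋄ ((u3 ⋄ u5) ⋄ u1)) ⋄ u2) linearizes to u4 ⋄ u3 ⋄ u5 ⋄ u1 ⋄ u2


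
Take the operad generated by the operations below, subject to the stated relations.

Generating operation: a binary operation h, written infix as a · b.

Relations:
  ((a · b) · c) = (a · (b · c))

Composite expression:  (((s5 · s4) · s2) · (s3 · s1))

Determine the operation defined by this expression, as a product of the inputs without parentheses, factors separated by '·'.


The h-tree's shape is irrelevant; the s-reading-order decides.
(s5 · s4) unparenthesizes to s5 · s4
((s5 · s4) · s2) unparenthesizes to s5 · s4 · s2
(s3 · s1) unparenthesizes to s3 · s1
(((s5 · s4) · s2) · (s3 · s1)) unparenthesizes to s5 · s4 · s2 · s3 · s1

s5 · s4 · s2 · s3 · s1


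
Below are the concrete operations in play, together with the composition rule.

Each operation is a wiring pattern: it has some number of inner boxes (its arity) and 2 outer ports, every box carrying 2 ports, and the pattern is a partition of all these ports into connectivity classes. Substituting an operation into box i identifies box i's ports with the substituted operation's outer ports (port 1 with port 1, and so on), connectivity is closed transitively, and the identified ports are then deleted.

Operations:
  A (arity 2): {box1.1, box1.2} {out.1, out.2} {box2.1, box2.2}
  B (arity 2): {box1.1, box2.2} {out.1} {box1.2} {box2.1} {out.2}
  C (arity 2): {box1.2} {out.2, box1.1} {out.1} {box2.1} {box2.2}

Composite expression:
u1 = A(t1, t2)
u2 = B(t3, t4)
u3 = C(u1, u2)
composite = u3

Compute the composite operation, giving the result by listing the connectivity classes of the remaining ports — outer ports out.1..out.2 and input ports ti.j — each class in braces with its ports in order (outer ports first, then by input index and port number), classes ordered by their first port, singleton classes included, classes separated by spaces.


{out.1} {out.2} {t1.1, t1.2} {t2.1, t2.2} {t3.1, t4.2} {t3.2} {t4.1}


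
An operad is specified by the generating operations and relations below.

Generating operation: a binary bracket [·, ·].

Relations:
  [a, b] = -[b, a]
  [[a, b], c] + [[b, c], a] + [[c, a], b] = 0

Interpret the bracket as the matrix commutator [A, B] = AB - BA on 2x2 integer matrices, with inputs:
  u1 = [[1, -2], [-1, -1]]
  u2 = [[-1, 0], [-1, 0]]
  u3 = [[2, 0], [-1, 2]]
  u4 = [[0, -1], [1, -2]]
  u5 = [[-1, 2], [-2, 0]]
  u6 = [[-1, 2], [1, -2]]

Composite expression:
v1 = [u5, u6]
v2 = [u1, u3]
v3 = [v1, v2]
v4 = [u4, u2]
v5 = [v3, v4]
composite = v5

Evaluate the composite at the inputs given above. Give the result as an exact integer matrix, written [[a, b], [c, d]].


[[-12, -16], [-40, 12]]

[u5, u6] = [[6, -4], [-1, -6]]
[u1, u3] = [[2, 0], [2, -2]]
[[u5, u6], [u1, u3]] = [[-8, 16], [-28, 8]]
[u4, u2] = [[1, -1], [1, -1]]
[[[u5, u6], [u1, u3]], [u4, u2]] = [[-12, -16], [-40, 12]]


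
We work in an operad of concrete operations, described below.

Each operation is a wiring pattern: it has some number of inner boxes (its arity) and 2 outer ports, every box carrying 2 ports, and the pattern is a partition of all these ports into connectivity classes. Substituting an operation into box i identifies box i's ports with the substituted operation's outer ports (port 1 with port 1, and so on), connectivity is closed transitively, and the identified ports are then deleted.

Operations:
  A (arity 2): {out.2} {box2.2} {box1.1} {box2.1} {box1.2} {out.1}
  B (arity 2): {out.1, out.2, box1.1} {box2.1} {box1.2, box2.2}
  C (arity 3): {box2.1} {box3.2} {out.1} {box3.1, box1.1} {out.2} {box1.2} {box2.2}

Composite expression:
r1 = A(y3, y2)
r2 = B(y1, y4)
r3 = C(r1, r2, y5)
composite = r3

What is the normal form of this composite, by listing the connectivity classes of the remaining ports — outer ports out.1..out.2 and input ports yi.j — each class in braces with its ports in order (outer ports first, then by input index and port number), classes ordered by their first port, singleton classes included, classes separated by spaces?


{out.1} {out.2} {y1.1} {y1.2, y4.2} {y2.1} {y2.2} {y3.1} {y3.2} {y4.1} {y5.1} {y5.2}

Two ports join when wires chain via C-identified ports.
A over (y3, y2) gives {out.1} {out.2} {y2.1} {y2.2} {y3.1} {y3.2}, out.j being that stage's outer ports
B over (y1, y4) gives {out.1, out.2, y1.1} {y1.2, y4.2} {y4.1}, out.j being that stage's outer ports
C over (y3, y2, y1, y4, y5) gives {out.1} {out.2} {y1.1} {y1.2, y4.2} {y2.1} {y2.2} {y3.1} {y3.2} {y4.1} {y5.1} {y5.2}, out.j being that stage's outer ports


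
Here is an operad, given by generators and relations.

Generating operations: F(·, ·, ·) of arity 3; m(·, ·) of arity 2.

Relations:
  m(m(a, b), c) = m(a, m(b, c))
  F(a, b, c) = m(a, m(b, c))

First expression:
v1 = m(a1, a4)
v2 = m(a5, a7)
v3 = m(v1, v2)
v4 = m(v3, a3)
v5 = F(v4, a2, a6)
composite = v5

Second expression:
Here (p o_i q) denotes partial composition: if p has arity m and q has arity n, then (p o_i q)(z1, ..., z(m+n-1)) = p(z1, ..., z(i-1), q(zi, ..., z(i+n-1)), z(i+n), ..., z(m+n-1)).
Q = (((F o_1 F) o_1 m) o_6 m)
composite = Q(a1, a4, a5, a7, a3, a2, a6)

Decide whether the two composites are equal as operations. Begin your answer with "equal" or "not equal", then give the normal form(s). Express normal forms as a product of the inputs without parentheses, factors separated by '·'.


equal; both compose to a1 · a4 · a5 · a7 · a3 · a2 · a6

Reducing the first expression gives a1 · a4 · a5 · a7 · a3 · a2 · a6
Reducing the second expression gives a1 · a4 · a5 · a7 · a3 · a2 · a6
Both agree, so they are equal.


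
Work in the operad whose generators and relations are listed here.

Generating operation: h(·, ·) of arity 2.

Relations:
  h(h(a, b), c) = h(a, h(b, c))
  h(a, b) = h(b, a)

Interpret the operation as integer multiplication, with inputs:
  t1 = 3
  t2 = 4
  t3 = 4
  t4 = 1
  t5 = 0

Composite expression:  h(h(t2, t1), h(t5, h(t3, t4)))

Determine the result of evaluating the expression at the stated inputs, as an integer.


0

h(t2, t1) = 12
h(t3, t4) = 4
h(t5, h(t3, t4)) = 0
h(h(t2, t1), h(t5, h(t3, t4))) = 0


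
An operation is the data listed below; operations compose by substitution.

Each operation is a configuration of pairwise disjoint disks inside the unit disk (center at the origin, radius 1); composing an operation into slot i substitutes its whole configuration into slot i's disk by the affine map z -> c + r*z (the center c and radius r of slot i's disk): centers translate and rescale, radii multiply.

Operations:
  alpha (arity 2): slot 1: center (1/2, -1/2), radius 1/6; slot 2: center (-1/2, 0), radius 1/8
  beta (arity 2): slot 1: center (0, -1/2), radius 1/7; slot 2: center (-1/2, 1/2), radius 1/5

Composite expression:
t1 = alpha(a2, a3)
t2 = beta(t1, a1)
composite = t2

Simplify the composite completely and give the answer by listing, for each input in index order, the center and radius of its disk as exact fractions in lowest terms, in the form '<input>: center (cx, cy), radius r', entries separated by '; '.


a1: center (-1/2, 1/2), radius 1/5; a2: center (1/14, -4/7), radius 1/42; a3: center (-1/14, -1/2), radius 1/56

Follow each a-input down from beta: c' goes to c + r*c', radius to r*r'.
a2: after 2 affine steps, its disk has center (1/14, -4/7), radius 1/42
a3: after 2 affine steps, its disk has center (-1/14, -1/2), radius 1/56
a1: after 1 affine step, its disk has center (-1/2, 1/2), radius 1/5


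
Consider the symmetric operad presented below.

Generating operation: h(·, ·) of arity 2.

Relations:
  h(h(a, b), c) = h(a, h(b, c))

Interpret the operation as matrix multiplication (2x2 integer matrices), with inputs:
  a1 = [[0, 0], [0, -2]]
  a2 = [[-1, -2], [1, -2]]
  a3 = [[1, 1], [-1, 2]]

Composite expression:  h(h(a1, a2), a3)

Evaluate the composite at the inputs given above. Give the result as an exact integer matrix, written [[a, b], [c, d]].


[[0, 0], [-6, 6]]

h(a1, a2) = [[0, 0], [-2, 4]]
h(h(a1, a2), a3) = [[0, 0], [-6, 6]]


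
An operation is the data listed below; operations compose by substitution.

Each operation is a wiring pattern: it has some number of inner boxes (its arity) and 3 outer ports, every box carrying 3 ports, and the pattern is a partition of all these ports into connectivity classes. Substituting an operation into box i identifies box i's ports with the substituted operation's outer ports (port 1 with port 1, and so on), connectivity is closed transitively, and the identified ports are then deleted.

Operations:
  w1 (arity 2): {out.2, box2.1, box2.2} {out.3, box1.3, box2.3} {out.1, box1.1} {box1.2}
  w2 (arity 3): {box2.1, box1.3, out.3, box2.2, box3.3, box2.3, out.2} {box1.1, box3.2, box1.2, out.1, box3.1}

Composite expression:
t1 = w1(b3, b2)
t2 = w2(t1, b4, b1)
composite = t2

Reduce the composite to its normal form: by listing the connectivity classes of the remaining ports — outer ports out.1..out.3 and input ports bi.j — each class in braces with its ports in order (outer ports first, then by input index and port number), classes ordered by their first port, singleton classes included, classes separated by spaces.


{out.1, b1.1, b1.2, b2.1, b2.2, b3.1} {out.2, out.3, b1.3, b2.3, b3.3, b4.1, b4.2, b4.3} {b3.2}


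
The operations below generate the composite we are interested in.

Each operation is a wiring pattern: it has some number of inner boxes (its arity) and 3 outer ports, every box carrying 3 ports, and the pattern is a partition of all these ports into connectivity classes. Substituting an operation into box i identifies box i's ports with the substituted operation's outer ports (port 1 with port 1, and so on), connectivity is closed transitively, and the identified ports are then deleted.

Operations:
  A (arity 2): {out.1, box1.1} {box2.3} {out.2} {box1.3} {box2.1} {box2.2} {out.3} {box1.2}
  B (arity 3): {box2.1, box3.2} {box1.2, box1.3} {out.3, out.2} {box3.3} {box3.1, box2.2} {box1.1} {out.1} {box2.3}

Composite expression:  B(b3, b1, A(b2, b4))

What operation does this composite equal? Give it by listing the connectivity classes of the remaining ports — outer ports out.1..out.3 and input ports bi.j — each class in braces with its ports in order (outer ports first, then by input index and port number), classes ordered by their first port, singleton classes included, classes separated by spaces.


Treat the ports identified at B as solder joints: merge, then drop.
through A, on inputs (b2, b4): {out.1, b2.1} {out.2} {out.3} {b2.2} {b2.3} {b4.1} {b4.2} {b4.3} (out.j = stage outer ports)
through B, on inputs (b3, b1, b2, b4): {out.1} {out.2, out.3} {b1.1} {b1.2, b2.1} {b1.3} {b2.2} {b2.3} {b3.1} {b3.2, b3.3} {b4.1} {b4.2} {b4.3} (out.j = stage outer ports)

{out.1} {out.2, out.3} {b1.1} {b1.2, b2.1} {b1.3} {b2.2} {b2.3} {b3.1} {b3.2, b3.3} {b4.1} {b4.2} {b4.3}


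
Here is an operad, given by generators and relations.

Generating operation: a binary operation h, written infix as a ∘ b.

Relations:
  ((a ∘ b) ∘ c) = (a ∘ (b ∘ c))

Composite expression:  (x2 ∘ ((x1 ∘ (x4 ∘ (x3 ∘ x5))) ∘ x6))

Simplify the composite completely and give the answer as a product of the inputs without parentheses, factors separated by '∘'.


x2 ∘ x1 ∘ x4 ∘ x3 ∘ x5 ∘ x6

All parenthesizations of h agree; list the x-inputs left to right.
(x3 ∘ x5) reduces to x3 ∘ x5
(x4 ∘ (x3 ∘ x5)) reduces to x4 ∘ x3 ∘ x5
(x1 ∘ (x4 ∘ (x3 ∘ x5))) reduces to x1 ∘ x4 ∘ x3 ∘ x5
((x1 ∘ (x4 ∘ (x3 ∘ x5))) ∘ x6) reduces to x1 ∘ x4 ∘ x3 ∘ x5 ∘ x6
(x2 ∘ ((x1 ∘ (x4 ∘ (x3 ∘ x5))) ∘ x6)) reduces to x2 ∘ x1 ∘ x4 ∘ x3 ∘ x5 ∘ x6


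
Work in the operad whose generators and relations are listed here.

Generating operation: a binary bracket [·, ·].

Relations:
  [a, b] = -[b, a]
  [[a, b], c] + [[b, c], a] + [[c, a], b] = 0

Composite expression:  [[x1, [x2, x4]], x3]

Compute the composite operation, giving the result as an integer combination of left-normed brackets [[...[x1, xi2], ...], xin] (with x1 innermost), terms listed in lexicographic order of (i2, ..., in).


[[[x1, x2], x4], x3] - [[[x1, x4], x2], x3]

A multilinear Lie element is pinned by x1-initial words (x1 innermost).
Composite bracket: [[x1, [x2, x4]], x3]
The bracket unfolds into 8 signed words via [a, b] = ab - ba (2^3 = 8).
Coefficients come from the x1-initial words:
  x1x2x4x3 (sign +1) contributes +[[[x1, x2], x4], x3]
  x1x4x2x3 (sign -1) contributes -[[[x1, x4], x2], x3]


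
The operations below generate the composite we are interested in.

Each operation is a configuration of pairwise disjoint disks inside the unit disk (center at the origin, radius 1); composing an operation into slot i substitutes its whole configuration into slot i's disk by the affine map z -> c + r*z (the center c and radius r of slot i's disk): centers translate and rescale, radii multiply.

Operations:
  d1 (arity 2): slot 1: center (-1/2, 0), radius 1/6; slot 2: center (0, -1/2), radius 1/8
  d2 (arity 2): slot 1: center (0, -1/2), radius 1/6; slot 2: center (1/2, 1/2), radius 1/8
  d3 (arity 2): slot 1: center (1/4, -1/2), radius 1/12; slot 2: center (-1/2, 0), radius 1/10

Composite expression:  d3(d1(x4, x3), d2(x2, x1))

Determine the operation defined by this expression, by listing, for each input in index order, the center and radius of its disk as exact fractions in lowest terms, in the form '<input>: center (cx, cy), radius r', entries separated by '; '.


Only the slot chain above each x matters under d3; compose those maps.
input x4: composing its 2 substitution steps yields center (5/24, -1/2), radius 1/72
input x3: composing its 2 substitution steps yields center (1/4, -13/24), radius 1/96
input x2: composing its 2 substitution steps yields center (-1/2, -1/20), radius 1/60
input x1: composing its 2 substitution steps yields center (-9/20, 1/20), radius 1/80

x1: center (-9/20, 1/20), radius 1/80; x2: center (-1/2, -1/20), radius 1/60; x3: center (1/4, -13/24), radius 1/96; x4: center (5/24, -1/2), radius 1/72


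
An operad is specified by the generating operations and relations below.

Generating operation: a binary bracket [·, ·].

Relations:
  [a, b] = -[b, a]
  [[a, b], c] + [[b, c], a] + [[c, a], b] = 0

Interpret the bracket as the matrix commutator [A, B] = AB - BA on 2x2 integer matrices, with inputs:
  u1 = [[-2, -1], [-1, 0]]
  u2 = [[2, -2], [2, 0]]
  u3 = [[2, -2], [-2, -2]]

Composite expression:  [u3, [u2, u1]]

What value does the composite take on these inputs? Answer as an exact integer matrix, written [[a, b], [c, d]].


[[-8, -8], [-8, 8]]

[u2, u1] = [[4, -6], [-2, -4]]
[u3, [u2, u1]] = [[-8, -8], [-8, 8]]


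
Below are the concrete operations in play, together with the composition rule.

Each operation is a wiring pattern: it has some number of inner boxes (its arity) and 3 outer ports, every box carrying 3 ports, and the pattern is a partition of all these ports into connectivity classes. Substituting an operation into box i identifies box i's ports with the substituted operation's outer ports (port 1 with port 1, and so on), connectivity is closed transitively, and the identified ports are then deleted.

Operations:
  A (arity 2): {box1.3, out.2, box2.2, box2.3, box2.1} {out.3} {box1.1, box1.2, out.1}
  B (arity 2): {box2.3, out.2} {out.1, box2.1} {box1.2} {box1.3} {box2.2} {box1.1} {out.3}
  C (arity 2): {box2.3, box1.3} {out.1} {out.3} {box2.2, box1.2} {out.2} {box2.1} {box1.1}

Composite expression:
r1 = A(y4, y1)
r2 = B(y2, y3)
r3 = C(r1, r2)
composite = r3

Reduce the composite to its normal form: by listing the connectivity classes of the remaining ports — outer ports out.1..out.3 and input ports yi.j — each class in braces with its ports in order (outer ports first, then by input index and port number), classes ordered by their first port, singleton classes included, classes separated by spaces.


Connectivity passes through glued C-boundaries; trace each wire chain.
after A, the pattern on (y4, y1) reads {out.1, y4.1, y4.2} {out.2, y1.1, y1.2, y1.3, y4.3} {out.3} (out.j = its outer ports)
after B, the pattern on (y2, y3) reads {out.1, y3.1} {out.2, y3.3} {out.3} {y2.1} {y2.2} {y2.3} {y3.2} (out.j = its outer ports)
after C, the pattern on (y4, y1, y2, y3) reads {out.1} {out.2} {out.3} {y1.1, y1.2, y1.3, y3.3, y4.3} {y2.1} {y2.2} {y2.3} {y3.1} {y3.2} {y4.1, y4.2} (out.j = its outer ports)

{out.1} {out.2} {out.3} {y1.1, y1.2, y1.3, y3.3, y4.3} {y2.1} {y2.2} {y2.3} {y3.1} {y3.2} {y4.1, y4.2}


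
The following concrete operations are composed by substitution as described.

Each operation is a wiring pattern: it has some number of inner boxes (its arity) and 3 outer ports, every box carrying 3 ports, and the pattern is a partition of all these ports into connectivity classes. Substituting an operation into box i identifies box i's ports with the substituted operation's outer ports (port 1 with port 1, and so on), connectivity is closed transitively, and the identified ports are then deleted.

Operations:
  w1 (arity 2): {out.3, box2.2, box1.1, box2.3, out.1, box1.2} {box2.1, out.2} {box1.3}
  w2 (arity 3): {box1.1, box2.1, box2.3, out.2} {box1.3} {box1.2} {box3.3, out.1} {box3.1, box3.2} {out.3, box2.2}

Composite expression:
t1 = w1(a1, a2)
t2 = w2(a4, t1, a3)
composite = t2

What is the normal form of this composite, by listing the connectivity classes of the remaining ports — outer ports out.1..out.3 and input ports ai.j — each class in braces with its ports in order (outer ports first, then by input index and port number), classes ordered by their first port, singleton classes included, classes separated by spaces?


Reachability decides: close wires over w2-identified ports.
through w1, on inputs (a1, a2): {out.1, out.3, a1.1, a1.2, a2.2, a2.3} {out.2, a2.1} {a1.3} (out.j = stage outer ports)
through w2, on inputs (a4, a1, a2, a3): {out.1, a3.3} {out.2, a1.1, a1.2, a2.2, a2.3, a4.1} {out.3, a2.1} {a1.3} {a3.1, a3.2} {a4.2} {a4.3} (out.j = stage outer ports)

{out.1, a3.3} {out.2, a1.1, a1.2, a2.2, a2.3, a4.1} {out.3, a2.1} {a1.3} {a3.1, a3.2} {a4.2} {a4.3}


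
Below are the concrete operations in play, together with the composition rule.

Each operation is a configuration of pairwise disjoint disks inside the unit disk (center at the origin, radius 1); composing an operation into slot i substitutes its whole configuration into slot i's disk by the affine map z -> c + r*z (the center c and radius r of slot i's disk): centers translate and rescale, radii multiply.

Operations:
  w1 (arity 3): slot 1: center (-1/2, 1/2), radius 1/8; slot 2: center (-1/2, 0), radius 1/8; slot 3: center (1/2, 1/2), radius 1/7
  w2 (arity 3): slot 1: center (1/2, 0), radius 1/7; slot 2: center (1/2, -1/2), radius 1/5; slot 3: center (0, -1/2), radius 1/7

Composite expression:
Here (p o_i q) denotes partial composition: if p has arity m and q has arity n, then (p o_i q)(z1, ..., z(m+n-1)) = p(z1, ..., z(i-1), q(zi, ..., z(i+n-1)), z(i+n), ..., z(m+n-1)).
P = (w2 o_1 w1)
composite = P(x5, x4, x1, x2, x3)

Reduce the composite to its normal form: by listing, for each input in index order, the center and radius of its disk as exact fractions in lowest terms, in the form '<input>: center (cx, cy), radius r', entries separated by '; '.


x1: center (4/7, 1/14), radius 1/49; x2: center (1/2, -1/2), radius 1/5; x3: center (0, -1/2), radius 1/7; x4: center (3/7, 0), radius 1/56; x5: center (3/7, 1/14), radius 1/56

Only the slot chain above each x matters under w2; compose those maps.
input x5: applying the 2 nested substitutions gives center (3/7, 1/14), radius 1/56
input x4: applying the 2 nested substitutions gives center (3/7, 0), radius 1/56
input x1: applying the 2 nested substitutions gives center (4/7, 1/14), radius 1/49
input x2: applying the 1 nested substitution gives center (1/2, -1/2), radius 1/5
input x3: applying the 1 nested substitution gives center (0, -1/2), radius 1/7
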